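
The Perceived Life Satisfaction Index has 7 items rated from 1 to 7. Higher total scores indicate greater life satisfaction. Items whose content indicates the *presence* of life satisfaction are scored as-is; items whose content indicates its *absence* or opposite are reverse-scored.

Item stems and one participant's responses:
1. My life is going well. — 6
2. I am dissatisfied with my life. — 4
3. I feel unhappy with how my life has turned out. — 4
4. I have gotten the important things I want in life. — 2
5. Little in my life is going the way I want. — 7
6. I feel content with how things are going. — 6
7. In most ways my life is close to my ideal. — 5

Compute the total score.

28

Items 2, 3, 5 describe the absence/opposite of life satisfaction → reverse-score.
reverse-coded value = 8 − response.
  item 1: 6
  item 2: 8 − 4 = 4
  item 3: 8 − 4 = 4
  item 4: 2
  item 5: 8 − 7 = 1
  item 6: 6
  item 7: 5
Total = 6 + 4 + 4 + 2 + 1 + 6 + 5 = 28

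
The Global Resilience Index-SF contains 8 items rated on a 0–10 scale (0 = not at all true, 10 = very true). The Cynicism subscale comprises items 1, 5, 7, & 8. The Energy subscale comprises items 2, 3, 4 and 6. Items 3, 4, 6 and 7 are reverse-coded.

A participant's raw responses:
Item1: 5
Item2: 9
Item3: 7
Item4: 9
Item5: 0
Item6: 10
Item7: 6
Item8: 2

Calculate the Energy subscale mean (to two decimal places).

3.25

Energy items: 2, 3, 4, 6.
Of these, items 3, 4 and 6 are reverse-coded; reversed = (0+10) − raw = 10 − raw.
  item 2: 9
  item 3: 10 − 7 = 3
  item 4: 10 − 9 = 1
  item 6: 10 − 10 = 0
Sum = 9 + 3 + 1 + 0 = 13
Mean = 13 / 4 = 3.25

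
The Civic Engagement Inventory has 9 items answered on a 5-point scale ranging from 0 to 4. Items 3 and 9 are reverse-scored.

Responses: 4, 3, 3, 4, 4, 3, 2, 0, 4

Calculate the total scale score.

21

Reverse-coded items (reverse-coded value = 4 − response):
  item 3: 4 − 3 = 1
  item 9: 4 − 4 = 0
Scored responses: 4, 3, 1, 4, 4, 3, 2, 0, 0
Total = 4 + 3 + 1 + 4 + 4 + 3 + 2 + 0 + 0 = 21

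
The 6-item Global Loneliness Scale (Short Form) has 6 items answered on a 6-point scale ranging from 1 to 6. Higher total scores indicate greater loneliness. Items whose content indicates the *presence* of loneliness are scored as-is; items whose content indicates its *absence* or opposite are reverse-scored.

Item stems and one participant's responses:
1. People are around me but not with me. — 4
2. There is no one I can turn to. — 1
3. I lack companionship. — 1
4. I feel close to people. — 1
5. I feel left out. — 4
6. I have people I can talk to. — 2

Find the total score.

21

Items 4, 6 describe the absence/opposite of loneliness → reverse-score.
reversed = (1+6) − raw = 7 − raw.
  item 1: 4
  item 2: 1
  item 3: 1
  item 4: 7 − 1 = 6
  item 5: 4
  item 6: 7 − 2 = 5
Total = 4 + 1 + 1 + 6 + 4 + 5 = 21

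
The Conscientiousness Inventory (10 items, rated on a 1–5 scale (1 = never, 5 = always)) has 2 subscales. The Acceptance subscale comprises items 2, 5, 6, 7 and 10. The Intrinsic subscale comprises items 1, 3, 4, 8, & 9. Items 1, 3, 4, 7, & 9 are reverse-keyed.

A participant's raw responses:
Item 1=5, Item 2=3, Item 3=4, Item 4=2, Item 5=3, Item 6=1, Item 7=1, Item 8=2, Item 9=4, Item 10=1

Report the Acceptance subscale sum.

13

Acceptance items: 2, 5, 6, 7, 10.
Of these, item 7 is reverse-keyed; on a 1–5 scale, reversed = 6 − raw.
  item 2: 3
  item 5: 3
  item 6: 1
  item 7: 6 − 1 = 5
  item 10: 1
Sum = 3 + 3 + 1 + 5 + 1 = 13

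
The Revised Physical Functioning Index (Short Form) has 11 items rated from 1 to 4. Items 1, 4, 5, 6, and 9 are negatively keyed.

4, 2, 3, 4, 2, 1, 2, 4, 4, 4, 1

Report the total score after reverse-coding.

26

Apply reverse scoring (reverse-coded value = 5 − response):
  item 1: 5 − 4 = 1
  item 4: 5 − 4 = 1
  item 5: 5 − 2 = 3
  item 6: 5 − 1 = 4
  item 9: 5 − 4 = 1
After reverse-coding: 1, 2, 3, 1, 3, 4, 2, 4, 1, 4, 1
Total = 1 + 2 + 3 + 1 + 3 + 4 + 2 + 4 + 1 + 4 + 1 = 26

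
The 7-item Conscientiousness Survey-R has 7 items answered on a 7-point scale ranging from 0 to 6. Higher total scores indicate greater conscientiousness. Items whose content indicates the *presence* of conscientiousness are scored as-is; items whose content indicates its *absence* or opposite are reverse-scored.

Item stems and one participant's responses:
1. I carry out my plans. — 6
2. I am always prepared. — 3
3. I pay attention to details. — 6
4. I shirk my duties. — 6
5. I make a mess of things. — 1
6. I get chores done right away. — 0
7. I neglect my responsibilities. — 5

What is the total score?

Items 4, 5, 7 describe the absence/opposite of conscientiousness → reverse-score.
reverse-coded value = 6 − response.
  item 1: 6
  item 2: 3
  item 3: 6
  item 4: 6 − 6 = 0
  item 5: 6 − 1 = 5
  item 6: 0
  item 7: 6 − 5 = 1
Total = 6 + 3 + 6 + 0 + 5 + 0 + 1 = 21

21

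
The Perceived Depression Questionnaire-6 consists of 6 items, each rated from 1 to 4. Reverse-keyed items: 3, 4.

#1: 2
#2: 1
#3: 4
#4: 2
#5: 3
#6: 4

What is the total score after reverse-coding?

14

Reverse-keyed items use 5 − raw:
  item 3: 5 − 4 = 1
  item 4: 5 − 2 = 3
Scored items: 2, 1, 1, 3, 3, 4
Total = 2 + 1 + 1 + 3 + 3 + 4 = 14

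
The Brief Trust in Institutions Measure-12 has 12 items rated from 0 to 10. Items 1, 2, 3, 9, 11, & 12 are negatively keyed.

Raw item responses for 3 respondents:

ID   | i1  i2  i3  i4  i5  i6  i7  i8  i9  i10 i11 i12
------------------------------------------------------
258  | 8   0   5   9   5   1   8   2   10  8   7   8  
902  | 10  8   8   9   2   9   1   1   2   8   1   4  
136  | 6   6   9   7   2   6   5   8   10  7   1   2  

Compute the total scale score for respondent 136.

61

Respondent 136 raw: 6, 6, 9, 7, 2, 6, 5, 8, 10, 7, 1, 2.
Reverse-coded (reverse-coded value = 10 − response):
  item 1: 10 − 6 = 4
  item 2: 10 − 6 = 4
  item 3: 10 − 9 = 1
  item 4: 7
  item 5: 2
  item 6: 6
  item 7: 5
  item 8: 8
  item 9: 10 − 10 = 0
  item 10: 7
  item 11: 10 − 1 = 9
  item 12: 10 − 2 = 8
Sum = 4 + 4 + 1 + 7 + 2 + 6 + 5 + 8 + 0 + 7 + 9 + 8 = 61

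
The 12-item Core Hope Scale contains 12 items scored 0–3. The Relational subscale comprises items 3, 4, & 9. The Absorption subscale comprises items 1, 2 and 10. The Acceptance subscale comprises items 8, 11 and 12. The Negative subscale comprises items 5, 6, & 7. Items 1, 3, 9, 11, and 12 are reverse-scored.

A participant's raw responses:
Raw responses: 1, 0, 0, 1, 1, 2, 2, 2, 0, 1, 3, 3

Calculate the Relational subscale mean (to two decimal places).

2.33

Relational items: 3, 4, 9.
Of these, items 3 & 9 are reverse-scored; reverse-coded value = 3 − response.
  item 3: 3 − 0 = 3
  item 4: 1
  item 9: 3 − 0 = 3
Sum = 3 + 1 + 3 = 7
Mean = 7 / 3 = 2.33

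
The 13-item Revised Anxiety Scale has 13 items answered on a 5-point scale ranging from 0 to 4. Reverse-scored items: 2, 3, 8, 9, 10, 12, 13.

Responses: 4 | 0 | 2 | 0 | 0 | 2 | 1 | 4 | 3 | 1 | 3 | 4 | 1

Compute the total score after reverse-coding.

Raw sum = 25. Reverse-scored items: 2, 3, 8, 9, 10, 12, 13; their raw sum = 15.
Each reversal replaces raw with 4 − raw, changing the total by 4 − 2·raw per item.
Total = 25 + 7·4 − 2·15 = 25 + 28 − 30 = 23

23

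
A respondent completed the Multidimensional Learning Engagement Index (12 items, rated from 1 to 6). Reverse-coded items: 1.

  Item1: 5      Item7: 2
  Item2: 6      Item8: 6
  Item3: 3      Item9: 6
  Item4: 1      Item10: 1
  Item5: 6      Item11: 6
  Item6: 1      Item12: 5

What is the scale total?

Raw sum = 48. Reverse-coded items: 1; their raw sum = 5.
Each reversal replaces raw with 7 − raw, changing the total by 7 − 2·raw per item.
Total = 48 + 1·7 − 2·5 = 48 + 7 − 10 = 45

45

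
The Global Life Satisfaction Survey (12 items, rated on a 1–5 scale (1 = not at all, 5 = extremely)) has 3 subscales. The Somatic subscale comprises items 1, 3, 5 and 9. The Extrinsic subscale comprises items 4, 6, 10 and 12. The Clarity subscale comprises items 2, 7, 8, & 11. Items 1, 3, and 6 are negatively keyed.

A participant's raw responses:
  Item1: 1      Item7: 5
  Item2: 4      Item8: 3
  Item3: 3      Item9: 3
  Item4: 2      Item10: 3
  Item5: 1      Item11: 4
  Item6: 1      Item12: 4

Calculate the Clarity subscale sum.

16

Clarity items: 2, 7, 8, 11.
  item 2: 4
  item 7: 5
  item 8: 3
  item 11: 4
Sum = 4 + 5 + 3 + 4 = 16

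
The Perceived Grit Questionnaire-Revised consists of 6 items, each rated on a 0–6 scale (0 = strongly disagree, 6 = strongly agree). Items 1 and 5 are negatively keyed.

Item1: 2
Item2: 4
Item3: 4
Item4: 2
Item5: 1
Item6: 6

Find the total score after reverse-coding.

25

Reversing items 1 & 5 with 6 − raw:
Total = (6−2) + 4 + 4 + 2 + (6−1) + 6
      = 4 + 4 + 4 + 2 + 5 + 6 = 25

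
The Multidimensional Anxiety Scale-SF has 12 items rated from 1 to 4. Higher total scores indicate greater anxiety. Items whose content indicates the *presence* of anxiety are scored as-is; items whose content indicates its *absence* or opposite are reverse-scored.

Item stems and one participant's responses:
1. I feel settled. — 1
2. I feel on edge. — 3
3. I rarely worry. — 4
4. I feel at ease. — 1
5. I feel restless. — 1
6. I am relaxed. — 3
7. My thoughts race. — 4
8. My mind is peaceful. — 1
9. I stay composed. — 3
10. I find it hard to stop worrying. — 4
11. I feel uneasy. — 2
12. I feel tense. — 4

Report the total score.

Items 1, 3, 4, 6, 8, 9 describe the absence/opposite of anxiety → reverse-score.
reversed = (1+4) − raw = 5 − raw.
  item 1: 5 − 1 = 4
  item 2: 3
  item 3: 5 − 4 = 1
  item 4: 5 − 1 = 4
  item 5: 1
  item 6: 5 − 3 = 2
  item 7: 4
  item 8: 5 − 1 = 4
  item 9: 5 − 3 = 2
  item 10: 4
  item 11: 2
  item 12: 4
Total = 4 + 3 + 1 + 4 + 1 + 2 + 4 + 4 + 2 + 4 + 2 + 4 = 35

35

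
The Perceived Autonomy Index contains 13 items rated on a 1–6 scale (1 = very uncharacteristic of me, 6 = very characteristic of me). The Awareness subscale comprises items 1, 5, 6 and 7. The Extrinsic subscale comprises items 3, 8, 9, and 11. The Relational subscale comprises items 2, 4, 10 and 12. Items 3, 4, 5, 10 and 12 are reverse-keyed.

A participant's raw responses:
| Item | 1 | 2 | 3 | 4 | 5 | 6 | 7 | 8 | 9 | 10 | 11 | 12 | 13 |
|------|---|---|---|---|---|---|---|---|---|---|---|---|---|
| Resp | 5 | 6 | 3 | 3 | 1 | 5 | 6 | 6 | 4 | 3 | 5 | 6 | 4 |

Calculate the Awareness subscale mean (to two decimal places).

Awareness items: 1, 5, 6, 7.
Of these, item 5 is reverse-keyed; reversed = (1+6) − raw = 7 − raw.
  item 1: 5
  item 5: 7 − 1 = 6
  item 6: 5
  item 7: 6
Sum = 5 + 6 + 5 + 6 = 22
Mean = 22 / 4 = 5.50

5.50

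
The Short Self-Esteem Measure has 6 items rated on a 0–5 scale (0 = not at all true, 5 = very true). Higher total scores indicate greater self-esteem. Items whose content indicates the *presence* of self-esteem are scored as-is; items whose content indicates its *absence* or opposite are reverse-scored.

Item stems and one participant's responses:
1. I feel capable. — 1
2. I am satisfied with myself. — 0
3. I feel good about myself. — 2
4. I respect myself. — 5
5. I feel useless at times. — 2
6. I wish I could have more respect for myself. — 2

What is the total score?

Items 5, 6 describe the absence/opposite of self-esteem → reverse-score.
on a 0–5 scale, reversed = 5 − raw.
  item 1: 1
  item 2: 0
  item 3: 2
  item 4: 5
  item 5: 5 − 2 = 3
  item 6: 5 − 2 = 3
Total = 1 + 0 + 2 + 5 + 3 + 3 = 14

14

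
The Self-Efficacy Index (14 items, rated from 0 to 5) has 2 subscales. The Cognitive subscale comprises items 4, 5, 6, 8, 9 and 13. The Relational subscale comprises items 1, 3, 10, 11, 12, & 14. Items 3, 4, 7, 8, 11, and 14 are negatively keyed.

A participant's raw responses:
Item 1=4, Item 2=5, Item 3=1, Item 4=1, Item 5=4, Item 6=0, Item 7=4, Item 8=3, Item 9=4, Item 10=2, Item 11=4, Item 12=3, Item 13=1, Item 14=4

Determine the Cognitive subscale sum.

15

Cognitive items: 4, 5, 6, 8, 9, 13.
Of these, items 4 and 8 are negatively keyed; reversed = (0+5) − raw = 5 − raw.
  item 4: 5 − 1 = 4
  item 5: 4
  item 6: 0
  item 8: 5 − 3 = 2
  item 9: 4
  item 13: 1
Sum = 4 + 4 + 0 + 2 + 4 + 1 = 15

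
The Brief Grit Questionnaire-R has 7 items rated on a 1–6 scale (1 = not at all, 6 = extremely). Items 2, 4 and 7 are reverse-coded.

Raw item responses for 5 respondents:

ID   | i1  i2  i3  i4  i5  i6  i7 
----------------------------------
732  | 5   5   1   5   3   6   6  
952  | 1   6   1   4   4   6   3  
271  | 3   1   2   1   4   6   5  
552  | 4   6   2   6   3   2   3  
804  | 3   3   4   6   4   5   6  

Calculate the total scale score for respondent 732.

Respondent 732 raw: 5, 5, 1, 5, 3, 6, 6.
Reverse-coded (reversed = (1+6) − raw = 7 − raw):
  item 1: 5
  item 2: 7 − 5 = 2
  item 3: 1
  item 4: 7 − 5 = 2
  item 5: 3
  item 6: 6
  item 7: 7 − 6 = 1
Sum = 5 + 2 + 1 + 2 + 3 + 6 + 1 = 20

20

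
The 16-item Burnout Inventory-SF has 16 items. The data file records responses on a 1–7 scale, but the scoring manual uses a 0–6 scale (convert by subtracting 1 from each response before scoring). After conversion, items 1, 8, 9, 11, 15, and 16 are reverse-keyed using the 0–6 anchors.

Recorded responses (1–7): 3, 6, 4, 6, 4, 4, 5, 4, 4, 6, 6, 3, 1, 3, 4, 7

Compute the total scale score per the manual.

Convert to 0–6: 2, 5, 3, 5, 3, 3, 4, 3, 3, 5, 5, 2, 0, 2, 3, 6
Reverse-coded (reverse-coded value = 6 − response):
  item 1: 6 − 2 = 4
  item 8: 6 − 3 = 3
  item 9: 6 − 3 = 3
  item 11: 6 − 5 = 1
  item 15: 6 − 3 = 3
  item 16: 6 − 6 = 0
Scored: 4, 5, 3, 5, 3, 3, 4, 3, 3, 5, 1, 2, 0, 2, 3, 0
Total = 46

46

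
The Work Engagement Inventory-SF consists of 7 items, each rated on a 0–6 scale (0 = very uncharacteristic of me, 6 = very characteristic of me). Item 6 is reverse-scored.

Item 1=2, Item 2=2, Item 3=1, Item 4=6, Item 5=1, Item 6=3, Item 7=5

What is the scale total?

20

Reverse-coded items (reverse-coded value = 6 − response):
  item 6: 6 − 3 = 3
Scored responses: 2, 2, 1, 6, 1, 3, 5
Total = 2 + 2 + 1 + 6 + 1 + 3 + 5 = 20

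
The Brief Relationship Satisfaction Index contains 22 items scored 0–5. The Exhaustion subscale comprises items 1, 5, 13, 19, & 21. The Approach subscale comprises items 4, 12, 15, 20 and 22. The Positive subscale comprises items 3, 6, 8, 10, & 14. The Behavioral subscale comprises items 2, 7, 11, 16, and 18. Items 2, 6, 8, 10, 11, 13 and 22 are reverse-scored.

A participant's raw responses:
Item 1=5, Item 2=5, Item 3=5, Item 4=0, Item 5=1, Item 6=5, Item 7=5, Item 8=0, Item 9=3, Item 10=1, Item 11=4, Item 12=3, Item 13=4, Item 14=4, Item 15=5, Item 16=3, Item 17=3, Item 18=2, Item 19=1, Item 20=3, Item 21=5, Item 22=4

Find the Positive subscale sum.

Positive items: 3, 6, 8, 10, 14.
Of these, items 6, 8, and 10 are reverse-scored; reversed = (0+5) − raw = 5 − raw.
  item 3: 5
  item 6: 5 − 5 = 0
  item 8: 5 − 0 = 5
  item 10: 5 − 1 = 4
  item 14: 4
Sum = 5 + 0 + 5 + 4 + 4 = 18

18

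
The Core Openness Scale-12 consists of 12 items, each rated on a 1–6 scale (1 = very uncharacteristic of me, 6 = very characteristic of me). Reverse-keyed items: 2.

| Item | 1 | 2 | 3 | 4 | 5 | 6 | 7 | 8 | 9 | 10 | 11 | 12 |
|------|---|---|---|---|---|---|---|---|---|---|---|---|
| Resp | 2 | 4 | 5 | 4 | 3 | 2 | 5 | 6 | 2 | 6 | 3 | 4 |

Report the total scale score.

45

Raw sum = 46. Reverse-keyed items: 2; their raw sum = 4.
Each reversal replaces raw with 7 − raw, changing the total by 7 − 2·raw per item.
Total = 46 + 1·7 − 2·4 = 46 + 7 − 8 = 45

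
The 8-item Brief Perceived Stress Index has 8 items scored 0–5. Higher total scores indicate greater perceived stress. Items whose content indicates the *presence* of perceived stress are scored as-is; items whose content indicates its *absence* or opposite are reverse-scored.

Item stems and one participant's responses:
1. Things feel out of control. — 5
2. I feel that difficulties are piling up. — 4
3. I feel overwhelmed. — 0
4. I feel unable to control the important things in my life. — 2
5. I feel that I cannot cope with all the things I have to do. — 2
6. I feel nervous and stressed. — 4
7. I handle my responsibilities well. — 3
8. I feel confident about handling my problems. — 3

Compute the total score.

21

Items 7, 8 describe the absence/opposite of perceived stress → reverse-score.
on a 0–5 scale, reversed = 5 − raw.
  item 1: 5
  item 2: 4
  item 3: 0
  item 4: 2
  item 5: 2
  item 6: 4
  item 7: 5 − 3 = 2
  item 8: 5 − 3 = 2
Total = 5 + 4 + 0 + 2 + 2 + 4 + 2 + 2 = 21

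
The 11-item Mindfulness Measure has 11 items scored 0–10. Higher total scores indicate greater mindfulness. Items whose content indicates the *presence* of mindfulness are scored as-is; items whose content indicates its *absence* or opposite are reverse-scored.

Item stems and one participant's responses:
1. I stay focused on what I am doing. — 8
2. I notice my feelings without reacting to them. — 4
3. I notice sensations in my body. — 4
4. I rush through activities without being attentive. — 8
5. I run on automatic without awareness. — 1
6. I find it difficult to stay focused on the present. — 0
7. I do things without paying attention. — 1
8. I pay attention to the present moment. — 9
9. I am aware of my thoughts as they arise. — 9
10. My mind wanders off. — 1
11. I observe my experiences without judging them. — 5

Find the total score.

78

Items 4, 5, 6, 7, 10 describe the absence/opposite of mindfulness → reverse-score.
on a 0–10 scale, reversed = 10 − raw.
  item 1: 8
  item 2: 4
  item 3: 4
  item 4: 10 − 8 = 2
  item 5: 10 − 1 = 9
  item 6: 10 − 0 = 10
  item 7: 10 − 1 = 9
  item 8: 9
  item 9: 9
  item 10: 10 − 1 = 9
  item 11: 5
Total = 8 + 4 + 4 + 2 + 9 + 10 + 9 + 9 + 9 + 9 + 5 = 78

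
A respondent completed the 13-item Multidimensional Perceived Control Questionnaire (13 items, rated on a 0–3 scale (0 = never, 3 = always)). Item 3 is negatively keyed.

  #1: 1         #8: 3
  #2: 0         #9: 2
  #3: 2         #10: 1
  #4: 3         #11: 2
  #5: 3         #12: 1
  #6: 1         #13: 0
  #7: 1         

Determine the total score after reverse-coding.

Raw sum = 20. Negatively keyed items: 3; their raw sum = 2.
Each reversal replaces raw with 3 − raw, changing the total by 3 − 2·raw per item.
Total = 20 + 1·3 − 2·2 = 20 + 3 − 4 = 19

19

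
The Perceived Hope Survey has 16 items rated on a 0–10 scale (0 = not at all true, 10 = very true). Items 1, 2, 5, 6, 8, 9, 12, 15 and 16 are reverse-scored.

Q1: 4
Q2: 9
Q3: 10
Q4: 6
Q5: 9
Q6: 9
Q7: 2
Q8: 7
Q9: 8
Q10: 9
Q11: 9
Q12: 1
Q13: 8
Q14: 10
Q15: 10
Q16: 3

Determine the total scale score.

84

Raw sum = 114. Reverse-scored items: 1, 2, 5, 6, 8, 9, 12, 15, 16; their raw sum = 60.
Each reversal replaces raw with 10 − raw, changing the total by 10 − 2·raw per item.
Total = 114 + 9·10 − 2·60 = 114 + 90 − 120 = 84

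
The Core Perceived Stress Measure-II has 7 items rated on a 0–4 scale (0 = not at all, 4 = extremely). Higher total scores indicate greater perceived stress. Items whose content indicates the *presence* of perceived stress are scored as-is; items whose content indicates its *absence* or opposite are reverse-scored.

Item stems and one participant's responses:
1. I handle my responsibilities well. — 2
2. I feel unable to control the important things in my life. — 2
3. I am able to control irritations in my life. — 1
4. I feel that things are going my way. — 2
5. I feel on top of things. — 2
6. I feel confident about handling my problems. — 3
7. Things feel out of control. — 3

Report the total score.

15

Items 1, 3, 4, 5, 6 describe the absence/opposite of perceived stress → reverse-score.
on a 0–4 scale, reversed = 4 − raw.
  item 1: 4 − 2 = 2
  item 2: 2
  item 3: 4 − 1 = 3
  item 4: 4 − 2 = 2
  item 5: 4 − 2 = 2
  item 6: 4 − 3 = 1
  item 7: 3
Total = 2 + 2 + 3 + 2 + 2 + 1 + 3 = 15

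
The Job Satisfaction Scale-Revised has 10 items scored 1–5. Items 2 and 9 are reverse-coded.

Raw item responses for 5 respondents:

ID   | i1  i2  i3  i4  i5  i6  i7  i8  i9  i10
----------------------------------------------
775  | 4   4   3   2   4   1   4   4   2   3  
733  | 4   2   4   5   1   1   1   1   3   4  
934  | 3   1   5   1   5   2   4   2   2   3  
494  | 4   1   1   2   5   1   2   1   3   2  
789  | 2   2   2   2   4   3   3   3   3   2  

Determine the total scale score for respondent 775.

Respondent 775 raw: 4, 4, 3, 2, 4, 1, 4, 4, 2, 3.
Reverse-coded (on a 1–5 scale, reversed = 6 − raw):
  item 1: 4
  item 2: 6 − 4 = 2
  item 3: 3
  item 4: 2
  item 5: 4
  item 6: 1
  item 7: 4
  item 8: 4
  item 9: 6 − 2 = 4
  item 10: 3
Sum = 4 + 2 + 3 + 2 + 4 + 1 + 4 + 4 + 4 + 3 = 31

31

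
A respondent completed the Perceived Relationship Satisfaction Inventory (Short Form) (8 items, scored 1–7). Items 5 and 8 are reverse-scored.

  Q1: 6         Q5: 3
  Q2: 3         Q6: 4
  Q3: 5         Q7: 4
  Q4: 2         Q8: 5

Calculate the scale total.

32

Apply reverse scoring (reverse-coded value = 8 − response):
  item 5: 8 − 3 = 5
  item 8: 8 − 5 = 3
Scored responses: 6, 3, 5, 2, 5, 4, 4, 3
Total = 6 + 3 + 5 + 2 + 5 + 4 + 4 + 3 = 32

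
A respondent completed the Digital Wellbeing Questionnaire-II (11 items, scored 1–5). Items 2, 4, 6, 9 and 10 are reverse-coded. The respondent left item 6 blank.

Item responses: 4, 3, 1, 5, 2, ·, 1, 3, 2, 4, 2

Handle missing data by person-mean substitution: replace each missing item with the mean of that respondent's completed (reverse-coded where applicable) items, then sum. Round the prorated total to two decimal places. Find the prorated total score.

Reverse-coded (on a 1–5 scale, reversed = 6 − raw):
  item 2: 6 − 3 = 3
  item 4: 6 − 5 = 1
  item 9: 6 − 2 = 4
  item 10: 6 − 4 = 2
Completed scored items (10 of 11): 4, 3, 1, 1, 2, 1, 3, 4, 2, 2; sum = 23.
Person mean = 23 / 10 ≈ 2.3000
Prorated total = (23 / 10) × 11 = 25.30 (to 2 dp)

25.30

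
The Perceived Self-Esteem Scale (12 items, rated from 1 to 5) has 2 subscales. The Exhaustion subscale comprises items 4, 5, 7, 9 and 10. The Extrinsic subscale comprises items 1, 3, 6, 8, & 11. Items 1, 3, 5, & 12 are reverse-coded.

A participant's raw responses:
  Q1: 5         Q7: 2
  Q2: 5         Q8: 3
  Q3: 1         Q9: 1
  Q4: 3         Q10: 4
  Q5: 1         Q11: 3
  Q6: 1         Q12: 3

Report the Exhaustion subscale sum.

Exhaustion items: 4, 5, 7, 9, 10.
Of these, item 5 is reverse-coded; reversed = (1+5) − raw = 6 − raw.
  item 4: 3
  item 5: 6 − 1 = 5
  item 7: 2
  item 9: 1
  item 10: 4
Sum = 3 + 5 + 2 + 1 + 4 = 15

15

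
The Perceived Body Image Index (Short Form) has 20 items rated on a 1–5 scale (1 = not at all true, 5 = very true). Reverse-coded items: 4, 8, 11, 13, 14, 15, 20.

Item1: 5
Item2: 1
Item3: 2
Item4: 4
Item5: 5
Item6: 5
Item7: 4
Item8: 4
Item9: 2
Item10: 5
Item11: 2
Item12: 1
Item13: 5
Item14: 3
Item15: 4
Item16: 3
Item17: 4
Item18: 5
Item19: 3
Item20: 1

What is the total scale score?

Reversing items 4, 8, 11, 13, 14, 15 and 20 with 6 − raw:
Total = 5 + 1 + 2 + (6−4) + 5 + 5 + 4 + (6−4) + 2 + 5 + (6−2) + 1 + (6−5) + (6−3) + (6−4) + 3 + 4 + 5 + 3 + (6−1)
      = 5 + 1 + 2 + 2 + 5 + 5 + 4 + 2 + 2 + 5 + 4 + 1 + 1 + 3 + 2 + 3 + 4 + 5 + 3 + 5 = 64

64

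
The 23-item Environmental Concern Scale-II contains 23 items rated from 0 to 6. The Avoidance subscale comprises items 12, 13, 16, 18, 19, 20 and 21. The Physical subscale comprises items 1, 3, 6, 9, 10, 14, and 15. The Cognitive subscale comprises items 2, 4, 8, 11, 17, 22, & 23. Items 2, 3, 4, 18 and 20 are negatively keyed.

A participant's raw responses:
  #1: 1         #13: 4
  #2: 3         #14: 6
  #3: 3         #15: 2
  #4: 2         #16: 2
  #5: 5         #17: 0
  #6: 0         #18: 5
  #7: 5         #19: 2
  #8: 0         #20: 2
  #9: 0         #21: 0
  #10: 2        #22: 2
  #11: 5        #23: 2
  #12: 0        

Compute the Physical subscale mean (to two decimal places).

Physical items: 1, 3, 6, 9, 10, 14, 15.
Of these, item 3 is negatively keyed; reverse-coded value = 6 − response.
  item 1: 1
  item 3: 6 − 3 = 3
  item 6: 0
  item 9: 0
  item 10: 2
  item 14: 6
  item 15: 2
Sum = 1 + 3 + 0 + 0 + 2 + 6 + 2 = 14
Mean = 14 / 7 = 2.00

2.00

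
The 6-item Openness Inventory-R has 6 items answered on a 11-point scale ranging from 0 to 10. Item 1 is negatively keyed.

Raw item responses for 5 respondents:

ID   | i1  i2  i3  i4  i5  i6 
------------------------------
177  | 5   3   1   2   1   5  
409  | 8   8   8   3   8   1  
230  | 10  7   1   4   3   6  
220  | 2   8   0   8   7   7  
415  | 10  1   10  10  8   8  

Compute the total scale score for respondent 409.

30

Respondent 409 raw: 8, 8, 8, 3, 8, 1.
Reverse-coded (reversed = (0+10) − raw = 10 − raw):
  item 1: 10 − 8 = 2
  item 2: 8
  item 3: 8
  item 4: 3
  item 5: 8
  item 6: 1
Sum = 2 + 8 + 8 + 3 + 8 + 1 = 30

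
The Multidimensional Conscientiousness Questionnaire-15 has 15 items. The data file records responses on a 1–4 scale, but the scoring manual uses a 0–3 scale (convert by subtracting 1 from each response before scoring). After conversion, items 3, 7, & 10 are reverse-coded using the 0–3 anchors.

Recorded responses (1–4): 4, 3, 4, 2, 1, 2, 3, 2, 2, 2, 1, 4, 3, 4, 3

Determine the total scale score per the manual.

22

Convert to 0–3: 3, 2, 3, 1, 0, 1, 2, 1, 1, 1, 0, 3, 2, 3, 2
Reverse-coded (on a 0–3 scale, reversed = 3 − raw):
  item 3: 3 − 3 = 0
  item 7: 3 − 2 = 1
  item 10: 3 − 1 = 2
Scored: 3, 2, 0, 1, 0, 1, 1, 1, 1, 2, 0, 3, 2, 3, 2
Total = 22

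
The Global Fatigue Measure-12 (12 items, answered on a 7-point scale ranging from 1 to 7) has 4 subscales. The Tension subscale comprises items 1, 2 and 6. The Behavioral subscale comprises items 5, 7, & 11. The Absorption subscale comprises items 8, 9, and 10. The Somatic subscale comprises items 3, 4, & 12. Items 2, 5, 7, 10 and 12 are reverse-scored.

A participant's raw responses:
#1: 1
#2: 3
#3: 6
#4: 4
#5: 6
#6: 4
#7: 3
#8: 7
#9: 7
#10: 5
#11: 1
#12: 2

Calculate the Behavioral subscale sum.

8

Behavioral items: 5, 7, 11.
Of these, items 5 and 7 are reverse-scored; reverse-coded value = 8 − response.
  item 5: 8 − 6 = 2
  item 7: 8 − 3 = 5
  item 11: 1
Sum = 2 + 5 + 1 = 8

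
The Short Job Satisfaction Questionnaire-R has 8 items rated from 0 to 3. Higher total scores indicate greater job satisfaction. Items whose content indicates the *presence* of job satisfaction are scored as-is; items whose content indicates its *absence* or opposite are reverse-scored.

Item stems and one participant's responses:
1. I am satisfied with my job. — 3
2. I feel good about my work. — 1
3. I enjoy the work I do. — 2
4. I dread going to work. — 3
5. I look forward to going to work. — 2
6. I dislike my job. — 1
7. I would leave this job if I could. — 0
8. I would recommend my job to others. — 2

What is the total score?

15

Items 4, 6, 7 describe the absence/opposite of job satisfaction → reverse-score.
on a 0–3 scale, reversed = 3 − raw.
  item 1: 3
  item 2: 1
  item 3: 2
  item 4: 3 − 3 = 0
  item 5: 2
  item 6: 3 − 1 = 2
  item 7: 3 − 0 = 3
  item 8: 2
Total = 3 + 1 + 2 + 0 + 2 + 2 + 3 + 2 = 15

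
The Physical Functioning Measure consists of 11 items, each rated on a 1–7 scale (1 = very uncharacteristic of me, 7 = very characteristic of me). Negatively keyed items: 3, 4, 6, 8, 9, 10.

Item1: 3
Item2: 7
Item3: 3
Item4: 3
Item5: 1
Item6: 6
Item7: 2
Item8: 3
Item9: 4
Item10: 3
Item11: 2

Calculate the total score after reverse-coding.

Apply reverse scoring (on a 1–7 scale, reversed = 8 − raw):
  item 3: 8 − 3 = 5
  item 4: 8 − 3 = 5
  item 6: 8 − 6 = 2
  item 8: 8 − 3 = 5
  item 9: 8 − 4 = 4
  item 10: 8 − 3 = 5
Scored responses: 3, 7, 5, 5, 1, 2, 2, 5, 4, 5, 2
Total = 3 + 7 + 5 + 5 + 1 + 2 + 2 + 5 + 4 + 5 + 2 = 41

41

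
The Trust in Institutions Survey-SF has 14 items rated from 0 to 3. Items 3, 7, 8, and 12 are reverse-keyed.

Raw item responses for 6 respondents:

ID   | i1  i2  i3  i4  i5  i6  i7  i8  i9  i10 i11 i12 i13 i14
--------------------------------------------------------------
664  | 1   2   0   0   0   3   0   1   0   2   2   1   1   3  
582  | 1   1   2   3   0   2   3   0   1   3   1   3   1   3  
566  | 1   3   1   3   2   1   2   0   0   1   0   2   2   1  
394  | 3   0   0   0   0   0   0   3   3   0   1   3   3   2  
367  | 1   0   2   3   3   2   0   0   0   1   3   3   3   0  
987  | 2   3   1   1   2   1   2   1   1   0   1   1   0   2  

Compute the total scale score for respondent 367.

Respondent 367 raw: 1, 0, 2, 3, 3, 2, 0, 0, 0, 1, 3, 3, 3, 0.
Reverse-coded (on a 0–3 scale, reversed = 3 − raw):
  item 1: 1
  item 2: 0
  item 3: 3 − 2 = 1
  item 4: 3
  item 5: 3
  item 6: 2
  item 7: 3 − 0 = 3
  item 8: 3 − 0 = 3
  item 9: 0
  item 10: 1
  item 11: 3
  item 12: 3 − 3 = 0
  item 13: 3
  item 14: 0
Sum = 1 + 0 + 1 + 3 + 3 + 2 + 3 + 3 + 0 + 1 + 3 + 0 + 3 + 0 = 23

23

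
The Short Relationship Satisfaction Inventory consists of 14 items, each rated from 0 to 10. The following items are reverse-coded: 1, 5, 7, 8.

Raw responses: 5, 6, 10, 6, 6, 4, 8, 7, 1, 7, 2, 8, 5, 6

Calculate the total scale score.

69

Reverse-coded items use 10 − raw:
  item 1: 10 − 5 = 5
  item 5: 10 − 6 = 4
  item 7: 10 − 8 = 2
  item 8: 10 − 7 = 3
Scored responses: 5, 6, 10, 6, 4, 4, 2, 3, 1, 7, 2, 8, 5, 6
Total = 5 + 6 + 10 + 6 + 4 + 4 + 2 + 3 + 1 + 7 + 2 + 8 + 5 + 6 = 69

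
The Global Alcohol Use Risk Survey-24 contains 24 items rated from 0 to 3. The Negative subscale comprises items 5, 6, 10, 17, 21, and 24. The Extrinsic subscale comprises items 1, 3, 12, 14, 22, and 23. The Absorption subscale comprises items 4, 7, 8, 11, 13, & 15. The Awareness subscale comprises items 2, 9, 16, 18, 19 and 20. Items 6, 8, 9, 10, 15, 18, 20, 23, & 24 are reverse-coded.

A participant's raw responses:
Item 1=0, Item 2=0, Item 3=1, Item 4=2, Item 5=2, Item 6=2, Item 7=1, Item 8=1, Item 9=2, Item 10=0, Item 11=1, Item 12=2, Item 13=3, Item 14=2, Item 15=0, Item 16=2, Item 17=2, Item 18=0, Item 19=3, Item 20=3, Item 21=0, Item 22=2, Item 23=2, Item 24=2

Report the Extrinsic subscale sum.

Extrinsic items: 1, 3, 12, 14, 22, 23.
Of these, item 23 is reverse-coded; reversed = (0+3) − raw = 3 − raw.
  item 1: 0
  item 3: 1
  item 12: 2
  item 14: 2
  item 22: 2
  item 23: 3 − 2 = 1
Sum = 0 + 1 + 2 + 2 + 2 + 1 = 8

8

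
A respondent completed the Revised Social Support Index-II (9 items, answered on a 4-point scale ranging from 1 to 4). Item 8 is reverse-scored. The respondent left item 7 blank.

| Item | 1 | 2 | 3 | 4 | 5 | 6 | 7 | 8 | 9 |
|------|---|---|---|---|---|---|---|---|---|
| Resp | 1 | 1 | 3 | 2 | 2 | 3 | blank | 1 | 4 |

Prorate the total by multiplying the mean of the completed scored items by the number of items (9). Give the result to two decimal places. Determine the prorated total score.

Reverse-coded (reversed = (1+4) − raw = 5 − raw):
  item 8: 5 − 1 = 4
Completed scored items (8 of 9): 1, 1, 3, 2, 2, 3, 4, 4; sum = 20.
Person mean = 20 / 8 ≈ 2.5000
Prorated total = (20 / 8) × 9 = 22.50 (to 2 dp)

22.50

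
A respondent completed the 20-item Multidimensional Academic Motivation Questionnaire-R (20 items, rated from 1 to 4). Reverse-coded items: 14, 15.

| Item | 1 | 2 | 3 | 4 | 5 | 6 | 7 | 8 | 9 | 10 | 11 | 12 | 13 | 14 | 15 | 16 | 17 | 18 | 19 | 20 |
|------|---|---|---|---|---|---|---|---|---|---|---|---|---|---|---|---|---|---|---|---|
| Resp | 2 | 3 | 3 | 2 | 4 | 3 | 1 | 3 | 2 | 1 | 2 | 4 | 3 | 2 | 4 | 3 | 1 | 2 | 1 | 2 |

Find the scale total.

Reverse-coded items use 5 − raw:
  item 14: 5 − 2 = 3
  item 15: 5 − 4 = 1
After reverse-coding: 2, 3, 3, 2, 4, 3, 1, 3, 2, 1, 2, 4, 3, 3, 1, 3, 1, 2, 1, 2
Total = 2 + 3 + 3 + 2 + 4 + 3 + 1 + 3 + 2 + 1 + 2 + 4 + 3 + 3 + 1 + 3 + 1 + 2 + 1 + 2 = 46

46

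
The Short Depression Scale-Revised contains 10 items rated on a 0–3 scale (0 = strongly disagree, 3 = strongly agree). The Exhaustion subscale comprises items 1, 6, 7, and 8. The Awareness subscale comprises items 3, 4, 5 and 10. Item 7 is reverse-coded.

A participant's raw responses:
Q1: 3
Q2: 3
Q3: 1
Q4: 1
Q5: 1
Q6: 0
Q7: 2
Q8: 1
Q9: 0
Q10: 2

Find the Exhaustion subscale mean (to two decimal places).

1.25

Exhaustion items: 1, 6, 7, 8.
Of these, item 7 is reverse-coded; reversed = (0+3) − raw = 3 − raw.
  item 1: 3
  item 6: 0
  item 7: 3 − 2 = 1
  item 8: 1
Sum = 3 + 0 + 1 + 1 = 5
Mean = 5 / 4 = 1.25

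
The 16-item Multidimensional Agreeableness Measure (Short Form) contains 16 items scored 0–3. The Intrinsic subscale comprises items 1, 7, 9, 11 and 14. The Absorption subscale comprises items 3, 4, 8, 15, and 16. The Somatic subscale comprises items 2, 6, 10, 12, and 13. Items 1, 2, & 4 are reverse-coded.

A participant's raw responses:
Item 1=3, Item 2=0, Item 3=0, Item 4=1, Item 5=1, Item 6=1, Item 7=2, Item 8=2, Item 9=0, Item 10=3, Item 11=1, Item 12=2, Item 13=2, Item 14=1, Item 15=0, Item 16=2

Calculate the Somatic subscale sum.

Somatic items: 2, 6, 10, 12, 13.
Of these, item 2 is reverse-coded; on a 0–3 scale, reversed = 3 − raw.
  item 2: 3 − 0 = 3
  item 6: 1
  item 10: 3
  item 12: 2
  item 13: 2
Sum = 3 + 1 + 3 + 2 + 2 = 11

11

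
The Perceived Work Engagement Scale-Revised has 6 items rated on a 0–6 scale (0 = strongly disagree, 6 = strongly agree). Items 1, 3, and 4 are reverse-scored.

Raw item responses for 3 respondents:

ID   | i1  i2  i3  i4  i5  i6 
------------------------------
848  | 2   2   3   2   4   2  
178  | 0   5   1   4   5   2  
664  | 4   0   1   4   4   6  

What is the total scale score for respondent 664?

Respondent 664 raw: 4, 0, 1, 4, 4, 6.
Reverse-coded (reverse-coded value = 6 − response):
  item 1: 6 − 4 = 2
  item 2: 0
  item 3: 6 − 1 = 5
  item 4: 6 − 4 = 2
  item 5: 4
  item 6: 6
Sum = 2 + 0 + 5 + 2 + 4 + 6 = 19

19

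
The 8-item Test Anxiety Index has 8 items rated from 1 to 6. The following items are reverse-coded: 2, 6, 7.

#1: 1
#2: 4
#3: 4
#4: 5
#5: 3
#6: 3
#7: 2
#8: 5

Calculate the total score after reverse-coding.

Reversing items 2, 6 and 7 with 7 − raw:
Total = 1 + (7−4) + 4 + 5 + 3 + (7−3) + (7−2) + 5
      = 1 + 3 + 4 + 5 + 3 + 4 + 5 + 5 = 30

30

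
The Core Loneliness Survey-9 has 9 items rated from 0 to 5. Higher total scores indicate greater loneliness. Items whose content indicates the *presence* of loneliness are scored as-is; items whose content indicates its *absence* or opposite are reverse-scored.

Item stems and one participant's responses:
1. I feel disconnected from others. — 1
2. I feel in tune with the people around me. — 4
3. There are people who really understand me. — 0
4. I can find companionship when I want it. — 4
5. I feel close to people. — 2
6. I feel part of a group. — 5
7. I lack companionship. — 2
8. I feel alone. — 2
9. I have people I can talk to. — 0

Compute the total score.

20

Items 2, 3, 4, 5, 6, 9 describe the absence/opposite of loneliness → reverse-score.
reverse-coded value = 5 − response.
  item 1: 1
  item 2: 5 − 4 = 1
  item 3: 5 − 0 = 5
  item 4: 5 − 4 = 1
  item 5: 5 − 2 = 3
  item 6: 5 − 5 = 0
  item 7: 2
  item 8: 2
  item 9: 5 − 0 = 5
Total = 1 + 1 + 5 + 1 + 3 + 0 + 2 + 2 + 5 = 20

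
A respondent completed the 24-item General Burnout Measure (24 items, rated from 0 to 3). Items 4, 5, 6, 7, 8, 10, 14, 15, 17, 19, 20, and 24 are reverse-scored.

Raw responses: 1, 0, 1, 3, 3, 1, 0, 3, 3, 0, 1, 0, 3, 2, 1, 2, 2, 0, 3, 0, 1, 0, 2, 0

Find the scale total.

Reverse-scored items use 3 − raw:
  item 4: 3 − 3 = 0
  item 5: 3 − 3 = 0
  item 6: 3 − 1 = 2
  item 7: 3 − 0 = 3
  item 8: 3 − 3 = 0
  item 10: 3 − 0 = 3
  item 14: 3 − 2 = 1
  item 15: 3 − 1 = 2
  item 17: 3 − 2 = 1
  item 19: 3 − 3 = 0
  item 20: 3 − 0 = 3
  item 24: 3 − 0 = 3
Scored responses: 1, 0, 1, 0, 0, 2, 3, 0, 3, 3, 1, 0, 3, 1, 2, 2, 1, 0, 0, 3, 1, 0, 2, 3
Total = 1 + 0 + 1 + 0 + 0 + 2 + 3 + 0 + 3 + 3 + 1 + 0 + 3 + 1 + 2 + 2 + 1 + 0 + 0 + 3 + 1 + 0 + 2 + 3 = 32

32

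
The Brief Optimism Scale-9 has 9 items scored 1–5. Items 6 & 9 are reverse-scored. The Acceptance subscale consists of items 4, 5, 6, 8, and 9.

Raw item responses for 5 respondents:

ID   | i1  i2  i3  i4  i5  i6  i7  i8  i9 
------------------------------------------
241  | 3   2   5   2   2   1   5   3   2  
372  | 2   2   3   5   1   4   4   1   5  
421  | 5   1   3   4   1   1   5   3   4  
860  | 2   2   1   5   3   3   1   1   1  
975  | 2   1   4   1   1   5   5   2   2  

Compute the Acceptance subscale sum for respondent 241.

16

Respondent 241 raw: 3, 2, 5, 2, 2, 1, 5, 3, 2.
Acceptance items: 4, 5, 6, 8, 9.
Reverse-coded (reversed = (1+5) − raw = 6 − raw):
  item 4: 2
  item 5: 2
  item 6: 6 − 1 = 5
  item 8: 3
  item 9: 6 − 2 = 4
Sum = 2 + 2 + 5 + 3 + 4 = 16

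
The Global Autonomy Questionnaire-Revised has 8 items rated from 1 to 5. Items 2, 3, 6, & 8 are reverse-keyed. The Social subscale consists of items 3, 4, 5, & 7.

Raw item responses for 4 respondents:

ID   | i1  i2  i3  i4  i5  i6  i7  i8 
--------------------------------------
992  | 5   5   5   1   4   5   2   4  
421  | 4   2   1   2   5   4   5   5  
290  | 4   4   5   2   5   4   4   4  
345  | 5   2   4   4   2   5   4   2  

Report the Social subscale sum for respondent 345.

12

Respondent 345 raw: 5, 2, 4, 4, 2, 5, 4, 2.
Social items: 3, 4, 5, 7.
Reverse-coded (on a 1–5 scale, reversed = 6 − raw):
  item 3: 6 − 4 = 2
  item 4: 4
  item 5: 2
  item 7: 4
Sum = 2 + 4 + 2 + 4 = 12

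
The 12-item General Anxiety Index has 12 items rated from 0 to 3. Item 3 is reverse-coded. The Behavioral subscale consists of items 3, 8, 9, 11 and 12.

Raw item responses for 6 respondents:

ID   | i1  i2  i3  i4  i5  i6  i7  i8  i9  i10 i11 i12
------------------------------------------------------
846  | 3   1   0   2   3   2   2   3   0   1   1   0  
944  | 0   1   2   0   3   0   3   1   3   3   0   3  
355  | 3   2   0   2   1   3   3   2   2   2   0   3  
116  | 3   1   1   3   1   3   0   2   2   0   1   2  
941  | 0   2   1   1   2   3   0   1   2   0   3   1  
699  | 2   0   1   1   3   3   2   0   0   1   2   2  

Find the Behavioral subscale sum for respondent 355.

10

Respondent 355 raw: 3, 2, 0, 2, 1, 3, 3, 2, 2, 2, 0, 3.
Behavioral items: 3, 8, 9, 11, 12.
Reverse-coded (on a 0–3 scale, reversed = 3 − raw):
  item 3: 3 − 0 = 3
  item 8: 2
  item 9: 2
  item 11: 0
  item 12: 3
Sum = 3 + 2 + 2 + 0 + 3 = 10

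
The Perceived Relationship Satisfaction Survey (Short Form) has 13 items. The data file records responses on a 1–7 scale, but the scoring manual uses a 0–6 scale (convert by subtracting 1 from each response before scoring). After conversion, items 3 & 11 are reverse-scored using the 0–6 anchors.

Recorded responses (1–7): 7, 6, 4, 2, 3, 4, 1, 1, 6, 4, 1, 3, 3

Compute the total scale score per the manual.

Convert to 0–6: 6, 5, 3, 1, 2, 3, 0, 0, 5, 3, 0, 2, 2
Reverse-coded (reverse-coded value = 6 − response):
  item 3: 6 − 3 = 3
  item 11: 6 − 0 = 6
Scored: 6, 5, 3, 1, 2, 3, 0, 0, 5, 3, 6, 2, 2
Total = 38

38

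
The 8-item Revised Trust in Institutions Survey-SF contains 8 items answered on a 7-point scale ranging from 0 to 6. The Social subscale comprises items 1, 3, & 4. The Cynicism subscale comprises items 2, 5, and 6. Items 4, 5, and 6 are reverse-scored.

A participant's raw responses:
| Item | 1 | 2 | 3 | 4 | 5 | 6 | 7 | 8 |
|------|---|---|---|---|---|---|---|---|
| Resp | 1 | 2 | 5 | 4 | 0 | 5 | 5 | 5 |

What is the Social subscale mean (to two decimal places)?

2.67

Social items: 1, 3, 4.
Of these, item 4 is reverse-scored; on a 0–6 scale, reversed = 6 − raw.
  item 1: 1
  item 3: 5
  item 4: 6 − 4 = 2
Sum = 1 + 5 + 2 = 8
Mean = 8 / 3 = 2.67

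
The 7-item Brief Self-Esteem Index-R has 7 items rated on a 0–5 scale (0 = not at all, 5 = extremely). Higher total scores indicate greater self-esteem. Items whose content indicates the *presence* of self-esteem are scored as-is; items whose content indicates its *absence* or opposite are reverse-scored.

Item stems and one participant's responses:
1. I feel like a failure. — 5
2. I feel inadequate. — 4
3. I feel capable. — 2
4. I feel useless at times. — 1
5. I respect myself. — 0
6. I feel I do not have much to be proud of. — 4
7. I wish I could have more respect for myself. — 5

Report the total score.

Items 1, 2, 4, 6, 7 describe the absence/opposite of self-esteem → reverse-score.
reverse-coded value = 5 − response.
  item 1: 5 − 5 = 0
  item 2: 5 − 4 = 1
  item 3: 2
  item 4: 5 − 1 = 4
  item 5: 0
  item 6: 5 − 4 = 1
  item 7: 5 − 5 = 0
Total = 0 + 1 + 2 + 4 + 0 + 1 + 0 = 8

8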